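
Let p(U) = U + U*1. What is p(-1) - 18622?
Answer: -18624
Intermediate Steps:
p(U) = 2*U (p(U) = U + U = 2*U)
p(-1) - 18622 = 2*(-1) - 18622 = -2 - 18622 = -18624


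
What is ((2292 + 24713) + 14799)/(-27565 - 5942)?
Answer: -41804/33507 ≈ -1.2476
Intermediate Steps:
((2292 + 24713) + 14799)/(-27565 - 5942) = (27005 + 14799)/(-33507) = 41804*(-1/33507) = -41804/33507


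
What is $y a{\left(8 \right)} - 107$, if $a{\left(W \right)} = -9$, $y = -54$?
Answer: $379$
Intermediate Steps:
$y a{\left(8 \right)} - 107 = \left(-54\right) \left(-9\right) - 107 = 486 - 107 = 379$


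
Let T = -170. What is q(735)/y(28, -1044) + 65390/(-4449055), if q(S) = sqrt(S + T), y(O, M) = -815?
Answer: -1006/68447 - sqrt(565)/815 ≈ -0.043863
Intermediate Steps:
q(S) = sqrt(-170 + S) (q(S) = sqrt(S - 170) = sqrt(-170 + S))
q(735)/y(28, -1044) + 65390/(-4449055) = sqrt(-170 + 735)/(-815) + 65390/(-4449055) = sqrt(565)*(-1/815) + 65390*(-1/4449055) = -sqrt(565)/815 - 1006/68447 = -1006/68447 - sqrt(565)/815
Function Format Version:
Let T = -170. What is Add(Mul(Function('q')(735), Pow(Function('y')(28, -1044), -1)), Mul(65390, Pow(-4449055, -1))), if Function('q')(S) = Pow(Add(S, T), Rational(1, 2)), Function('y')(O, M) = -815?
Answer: Add(Rational(-1006, 68447), Mul(Rational(-1, 815), Pow(565, Rational(1, 2)))) ≈ -0.043863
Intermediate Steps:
Function('q')(S) = Pow(Add(-170, S), Rational(1, 2)) (Function('q')(S) = Pow(Add(S, -170), Rational(1, 2)) = Pow(Add(-170, S), Rational(1, 2)))
Add(Mul(Function('q')(735), Pow(Function('y')(28, -1044), -1)), Mul(65390, Pow(-4449055, -1))) = Add(Mul(Pow(Add(-170, 735), Rational(1, 2)), Pow(-815, -1)), Mul(65390, Pow(-4449055, -1))) = Add(Mul(Pow(565, Rational(1, 2)), Rational(-1, 815)), Mul(65390, Rational(-1, 4449055))) = Add(Mul(Rational(-1, 815), Pow(565, Rational(1, 2))), Rational(-1006, 68447)) = Add(Rational(-1006, 68447), Mul(Rational(-1, 815), Pow(565, Rational(1, 2))))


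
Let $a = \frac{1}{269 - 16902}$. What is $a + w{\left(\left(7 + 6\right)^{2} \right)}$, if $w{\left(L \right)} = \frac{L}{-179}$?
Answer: $- \frac{2811156}{2977307} \approx -0.94419$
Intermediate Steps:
$w{\left(L \right)} = - \frac{L}{179}$ ($w{\left(L \right)} = L \left(- \frac{1}{179}\right) = - \frac{L}{179}$)
$a = - \frac{1}{16633}$ ($a = \frac{1}{-16633} = - \frac{1}{16633} \approx -6.0121 \cdot 10^{-5}$)
$a + w{\left(\left(7 + 6\right)^{2} \right)} = - \frac{1}{16633} - \frac{\left(7 + 6\right)^{2}}{179} = - \frac{1}{16633} - \frac{13^{2}}{179} = - \frac{1}{16633} - \frac{169}{179} = - \frac{2811156}{2977307}$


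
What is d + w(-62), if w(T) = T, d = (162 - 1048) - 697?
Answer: -1645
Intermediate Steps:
d = -1583 (d = -886 - 697 = -1583)
d + w(-62) = -1583 - 62 = -1645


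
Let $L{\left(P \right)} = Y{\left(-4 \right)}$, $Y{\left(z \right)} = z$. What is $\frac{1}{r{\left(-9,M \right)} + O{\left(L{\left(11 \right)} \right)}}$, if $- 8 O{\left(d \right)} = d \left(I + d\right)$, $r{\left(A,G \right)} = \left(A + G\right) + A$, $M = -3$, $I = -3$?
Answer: $- \frac{2}{49} \approx -0.040816$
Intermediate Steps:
$L{\left(P \right)} = -4$
$r{\left(A,G \right)} = G + 2 A$
$O{\left(d \right)} = - \frac{d \left(-3 + d\right)}{8}$
$\frac{1}{r{\left(-9,M \right)} + O{\left(L{\left(11 \right)} \right)}} = \frac{1}{\left(-3 + 2 \left(-9\right)\right) + \frac{1}{8} \left(-4\right) \left(3 - -4\right)} = \frac{1}{\left(-3 - 18\right) + \frac{1}{8} \left(-4\right) \left(3 + 4\right)} = \frac{1}{-21 + \frac{1}{8} \left(-4\right) 7} = \frac{1}{-21 - \frac{7}{2}} = \frac{1}{- \frac{49}{2}} = - \frac{2}{49}$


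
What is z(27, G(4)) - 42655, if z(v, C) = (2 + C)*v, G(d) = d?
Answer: -42493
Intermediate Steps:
z(v, C) = v*(2 + C)
z(27, G(4)) - 42655 = 27*(2 + 4) - 42655 = 27*6 - 42655 = 162 - 42655 = -42493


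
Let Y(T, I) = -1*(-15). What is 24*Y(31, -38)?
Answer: 360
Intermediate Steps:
Y(T, I) = 15
24*Y(31, -38) = 24*15 = 360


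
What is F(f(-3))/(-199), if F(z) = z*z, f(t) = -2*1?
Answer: -4/199 ≈ -0.020101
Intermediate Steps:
f(t) = -2
F(z) = z²
F(f(-3))/(-199) = (-2)²/(-199) = 4*(-1/199) = -4/199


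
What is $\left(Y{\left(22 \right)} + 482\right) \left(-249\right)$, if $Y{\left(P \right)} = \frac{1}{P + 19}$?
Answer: $- \frac{4920987}{41} \approx -1.2002 \cdot 10^{5}$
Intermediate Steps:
$Y{\left(P \right)} = \frac{1}{19 + P}$
$\left(Y{\left(22 \right)} + 482\right) \left(-249\right) = \left(\frac{1}{19 + 22} + 482\right) \left(-249\right) = \left(\frac{1}{41} + 482\right) \left(-249\right) = \frac{19763}{41} \left(-249\right) = - \frac{4920987}{41}$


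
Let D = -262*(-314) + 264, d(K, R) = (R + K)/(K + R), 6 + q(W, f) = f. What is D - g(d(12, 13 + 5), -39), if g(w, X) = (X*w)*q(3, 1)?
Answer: 82337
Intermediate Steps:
q(W, f) = -6 + f
d(K, R) = 1 (d(K, R) = (K + R)/(K + R) = 1)
g(w, X) = -5*X*w (g(w, X) = (X*w)*(-6 + 1) = (X*w)*(-5) = -5*X*w)
D = 82532 (D = 82268 + 264 = 82532)
D - g(d(12, 13 + 5), -39) = 82532 - (-5)*(-39) = 82532 - 1*195 = 82532 - 195 = 82337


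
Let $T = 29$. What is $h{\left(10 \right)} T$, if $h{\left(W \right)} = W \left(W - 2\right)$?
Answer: $2320$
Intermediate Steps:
$h{\left(W \right)} = W \left(-2 + W\right)$
$h{\left(10 \right)} T = 10 \left(-2 + 10\right) 29 = 10 \cdot 8 \cdot 29 = 80 \cdot 29 = 2320$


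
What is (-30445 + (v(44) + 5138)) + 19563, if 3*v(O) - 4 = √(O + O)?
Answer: -17228/3 + 2*√22/3 ≈ -5739.5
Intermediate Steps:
v(O) = 4/3 + √2*√O/3 (v(O) = 4/3 + √(O + O)/3 = 4/3 + √(2*O)/3 = 4/3 + (√2*√O)/3 = 4/3 + √2*√O/3)
(-30445 + (v(44) + 5138)) + 19563 = (-30445 + ((4/3 + √2*√44/3) + 5138)) + 19563 = (-30445 + ((4/3 + √2*(2*√11)/3) + 5138)) + 19563 = (-30445 + ((4/3 + 2*√22/3) + 5138)) + 19563 = (-30445 + (15418/3 + 2*√22/3)) + 19563 = (-75917/3 + 2*√22/3) + 19563 = -17228/3 + 2*√22/3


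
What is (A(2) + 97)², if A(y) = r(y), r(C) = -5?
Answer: 8464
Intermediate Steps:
A(y) = -5
(A(2) + 97)² = (-5 + 97)² = 92² = 8464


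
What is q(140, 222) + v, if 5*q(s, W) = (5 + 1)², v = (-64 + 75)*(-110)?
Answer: -6014/5 ≈ -1202.8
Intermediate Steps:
v = -1210 (v = 11*(-110) = -1210)
q(s, W) = 36/5 (q(s, W) = (5 + 1)²/5 = (⅕)*6² = (⅕)*36 = 36/5)
q(140, 222) + v = 36/5 - 1210 = -6014/5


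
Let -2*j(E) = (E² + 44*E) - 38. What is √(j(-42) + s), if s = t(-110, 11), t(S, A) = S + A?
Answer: I*√38 ≈ 6.1644*I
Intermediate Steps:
j(E) = 19 - 22*E - E²/2 (j(E) = -((E² + 44*E) - 38)/2 = -(-38 + E² + 44*E)/2 = 19 - 22*E - E²/2)
t(S, A) = A + S
s = -99 (s = 11 - 110 = -99)
√(j(-42) + s) = √((19 - 22*(-42) - ½*(-42)²) - 99) = √((19 + 924 - ½*1764) - 99) = √((19 + 924 - 882) - 99) = √(61 - 99) = √(-38) = I*√38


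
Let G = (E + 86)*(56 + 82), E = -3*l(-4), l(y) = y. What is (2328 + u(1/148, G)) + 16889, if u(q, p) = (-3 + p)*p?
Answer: 182877221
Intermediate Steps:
E = 12 (E = -3*(-4) = 12)
G = 13524 (G = (12 + 86)*(56 + 82) = 98*138 = 13524)
u(q, p) = p*(-3 + p)
(2328 + u(1/148, G)) + 16889 = (2328 + 13524*(-3 + 13524)) + 16889 = (2328 + 13524*13521) + 16889 = (2328 + 182858004) + 16889 = 182860332 + 16889 = 182877221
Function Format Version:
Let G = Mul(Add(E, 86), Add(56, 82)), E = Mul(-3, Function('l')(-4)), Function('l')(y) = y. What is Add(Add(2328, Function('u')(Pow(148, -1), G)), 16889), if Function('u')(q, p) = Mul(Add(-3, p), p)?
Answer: 182877221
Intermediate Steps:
E = 12 (E = Mul(-3, -4) = 12)
G = 13524 (G = Mul(Add(12, 86), Add(56, 82)) = Mul(98, 138) = 13524)
Function('u')(q, p) = Mul(p, Add(-3, p))
Add(Add(2328, Function('u')(Pow(148, -1), G)), 16889) = Add(Add(2328, Mul(13524, Add(-3, 13524))), 16889) = Add(Add(2328, Mul(13524, 13521)), 16889) = Add(Add(2328, 182858004), 16889) = Add(182860332, 16889) = 182877221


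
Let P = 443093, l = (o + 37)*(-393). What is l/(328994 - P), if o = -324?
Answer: -37597/38033 ≈ -0.98854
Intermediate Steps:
l = 112791 (l = (-324 + 37)*(-393) = -287*(-393) = 112791)
l/(328994 - P) = 112791/(328994 - 1*443093) = 112791/(328994 - 443093) = 112791/(-114099) = 112791*(-1/114099) = -37597/38033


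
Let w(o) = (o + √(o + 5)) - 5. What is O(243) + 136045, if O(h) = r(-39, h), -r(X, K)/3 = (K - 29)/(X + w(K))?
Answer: 5353651127/39353 + 1284*√62/39353 ≈ 1.3604e+5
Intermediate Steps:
w(o) = -5 + o + √(5 + o) (w(o) = (o + √(5 + o)) - 5 = -5 + o + √(5 + o))
r(X, K) = -3*(-29 + K)/(-5 + K + X + √(5 + K)) (r(X, K) = -3*(K - 29)/(X + (-5 + K + √(5 + K))) = -3*(-29 + K)/(-5 + K + X + √(5 + K)))
O(h) = 3*(29 - h)/(-44 + h + √(5 + h)) (O(h) = 3*(29 - h)/(-5 + h - 39 + √(5 + h)) = 3*(29 - h)/(-44 + h + √(5 + h)))
O(243) + 136045 = 3*(29 - 1*243)/(-44 + 243 + √(5 + 243)) + 136045 = 3*(29 - 243)/(-44 + 243 + √248) + 136045 = 3*(-214)/(-44 + 243 + 2*√62) + 136045 = 3*(-214)/(199 + 2*√62) + 136045 = -642/(199 + 2*√62) + 136045 = 136045 - 642/(199 + 2*√62)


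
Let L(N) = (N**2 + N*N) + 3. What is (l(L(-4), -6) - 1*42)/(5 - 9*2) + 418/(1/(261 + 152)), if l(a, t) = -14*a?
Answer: 2244774/13 ≈ 1.7268e+5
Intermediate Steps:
L(N) = 3 + 2*N**2 (L(N) = (N**2 + N**2) + 3 = 2*N**2 + 3 = 3 + 2*N**2)
(l(L(-4), -6) - 1*42)/(5 - 9*2) + 418/(1/(261 + 152)) = (-14*(3 + 2*(-4)**2) - 1*42)/(5 - 9*2) + 418/(1/(261 + 152)) = (-14*(3 + 2*16) - 42)/(5 - 18) + 418/(1/413) = (-14*(3 + 32) - 42)/(-13) + 418/(1/413) = (-14*35 - 42)*(-1/13) + 418*413 = (-490 - 42)*(-1/13) + 172634 = -532*(-1/13) + 172634 = 532/13 + 172634 = 2244774/13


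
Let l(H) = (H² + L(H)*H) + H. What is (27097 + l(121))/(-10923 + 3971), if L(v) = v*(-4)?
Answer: 16705/6952 ≈ 2.4029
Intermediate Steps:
L(v) = -4*v
l(H) = H - 3*H² (l(H) = (H² + (-4*H)*H) + H = (H² - 4*H²) + H = -3*H² + H = H - 3*H²)
(27097 + l(121))/(-10923 + 3971) = (27097 + 121*(1 - 3*121))/(-10923 + 3971) = (27097 + 121*(1 - 363))/(-6952) = (27097 + 121*(-362))*(-1/6952) = (27097 - 43802)*(-1/6952) = -16705*(-1/6952) = 16705/6952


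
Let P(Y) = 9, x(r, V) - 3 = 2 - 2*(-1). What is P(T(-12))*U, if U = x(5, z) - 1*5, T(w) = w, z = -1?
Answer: 18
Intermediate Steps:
x(r, V) = 7 (x(r, V) = 3 + (2 - 2*(-1)) = 3 + (2 + 2) = 3 + 4 = 7)
U = 2 (U = 7 - 1*5 = 7 - 5 = 2)
P(T(-12))*U = 9*2 = 18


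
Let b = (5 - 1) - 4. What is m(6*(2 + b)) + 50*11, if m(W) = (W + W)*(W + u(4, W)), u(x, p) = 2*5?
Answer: 1078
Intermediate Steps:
b = 0 (b = 4 - 4 = 0)
u(x, p) = 10
m(W) = 2*W*(10 + W) (m(W) = (W + W)*(W + 10) = (2*W)*(10 + W) = 2*W*(10 + W))
m(6*(2 + b)) + 50*11 = 2*(6*(2 + 0))*(10 + 6*(2 + 0)) + 50*11 = 2*(6*2)*(10 + 6*2) + 550 = 2*12*(10 + 12) + 550 = 2*12*22 + 550 = 528 + 550 = 1078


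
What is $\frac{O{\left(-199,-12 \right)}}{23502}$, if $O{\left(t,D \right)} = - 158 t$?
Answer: $\frac{15721}{11751} \approx 1.3378$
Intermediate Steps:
$\frac{O{\left(-199,-12 \right)}}{23502} = \frac{\left(-158\right) \left(-199\right)}{23502} = 31442 \cdot \frac{1}{23502} = \frac{15721}{11751}$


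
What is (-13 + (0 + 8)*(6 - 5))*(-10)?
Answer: 50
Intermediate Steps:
(-13 + (0 + 8)*(6 - 5))*(-10) = (-13 + 8*1)*(-10) = (-13 + 8)*(-10) = -5*(-10) = 50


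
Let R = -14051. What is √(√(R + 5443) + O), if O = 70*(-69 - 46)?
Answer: √(-8050 + 4*I*√538) ≈ 0.517 + 89.723*I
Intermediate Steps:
O = -8050 (O = 70*(-115) = -8050)
√(√(R + 5443) + O) = √(√(-14051 + 5443) - 8050) = √(√(-8608) - 8050) = √(4*I*√538 - 8050) = √(-8050 + 4*I*√538)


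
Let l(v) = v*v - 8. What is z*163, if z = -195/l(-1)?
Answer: 31785/7 ≈ 4540.7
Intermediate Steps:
l(v) = -8 + v² (l(v) = v² - 8 = -8 + v²)
z = 195/7 (z = -195/(-8 + (-1)²) = -195/(-8 + 1) = -195/(-7) = -195*(-⅐) = 195/7 ≈ 27.857)
z*163 = (195/7)*163 = 31785/7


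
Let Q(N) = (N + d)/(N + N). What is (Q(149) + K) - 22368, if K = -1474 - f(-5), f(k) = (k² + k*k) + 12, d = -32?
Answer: -7123275/298 ≈ -23904.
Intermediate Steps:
f(k) = 12 + 2*k² (f(k) = (k² + k²) + 12 = 2*k² + 12 = 12 + 2*k²)
Q(N) = (-32 + N)/(2*N) (Q(N) = (N - 32)/(N + N) = (-32 + N)/((2*N)) = (-32 + N)*(1/(2*N)) = (-32 + N)/(2*N))
K = -1536 (K = -1474 - (12 + 2*(-5)²) = -1474 - (12 + 2*25) = -1474 - (12 + 50) = -1474 - 1*62 = -1474 - 62 = -1536)
(Q(149) + K) - 22368 = ((½)*(-32 + 149)/149 - 1536) - 22368 = ((½)*(1/149)*117 - 1536) - 22368 = (117/298 - 1536) - 22368 = -457611/298 - 22368 = -7123275/298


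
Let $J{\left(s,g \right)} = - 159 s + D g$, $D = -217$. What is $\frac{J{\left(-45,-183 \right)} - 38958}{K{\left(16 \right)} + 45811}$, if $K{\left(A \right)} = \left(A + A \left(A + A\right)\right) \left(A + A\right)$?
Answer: $\frac{7908}{62707} \approx 0.12611$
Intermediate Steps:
$J{\left(s,g \right)} = - 217 g - 159 s$ ($J{\left(s,g \right)} = - 159 s - 217 g = - 217 g - 159 s$)
$K{\left(A \right)} = 2 A \left(A + 2 A^{2}\right)$ ($K{\left(A \right)} = \left(A + A 2 A\right) 2 A = \left(A + 2 A^{2}\right) 2 A = 2 A \left(A + 2 A^{2}\right)$)
$\frac{J{\left(-45,-183 \right)} - 38958}{K{\left(16 \right)} + 45811} = \frac{\left(\left(-217\right) \left(-183\right) - -7155\right) - 38958}{16^{2} \left(2 + 4 \cdot 16\right) + 45811} = \frac{\left(39711 + 7155\right) - 38958}{256 \left(2 + 64\right) + 45811} = \frac{46866 - 38958}{256 \cdot 66 + 45811} = \frac{7908}{16896 + 45811} = \frac{7908}{62707}$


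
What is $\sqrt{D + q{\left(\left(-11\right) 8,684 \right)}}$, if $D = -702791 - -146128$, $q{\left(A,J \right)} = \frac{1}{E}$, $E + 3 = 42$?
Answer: $\frac{4 i \sqrt{52917774}}{39} \approx 746.1 i$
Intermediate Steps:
$E = 39$ ($E = -3 + 42 = 39$)
$q{\left(A,J \right)} = \frac{1}{39}$
$D = -556663$ ($D = -702791 + 146128 = -556663$)
$\sqrt{D + q{\left(\left(-11\right) 8,684 \right)}} = \sqrt{-556663 + \frac{1}{39}} = \sqrt{- \frac{21709856}{39}} = \frac{4 i \sqrt{52917774}}{39}$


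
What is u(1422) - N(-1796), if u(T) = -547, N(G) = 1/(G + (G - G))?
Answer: -982411/1796 ≈ -547.00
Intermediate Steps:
N(G) = 1/G (N(G) = 1/(G + 0) = 1/G)
u(1422) - N(-1796) = -547 - 1/(-1796) = -547 - 1*(-1/1796) = -547 + 1/1796 = -982411/1796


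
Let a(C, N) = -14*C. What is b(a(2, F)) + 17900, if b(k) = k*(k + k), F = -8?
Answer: 19468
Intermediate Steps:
b(k) = 2*k**2 (b(k) = k*(2*k) = 2*k**2)
b(a(2, F)) + 17900 = 2*(-14*2)**2 + 17900 = 2*(-28)**2 + 17900 = 2*784 + 17900 = 1568 + 17900 = 19468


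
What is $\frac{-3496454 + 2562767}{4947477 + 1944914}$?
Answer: $- \frac{933687}{6892391} \approx -0.13547$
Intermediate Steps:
$\frac{-3496454 + 2562767}{4947477 + 1944914} = - \frac{933687}{6892391}$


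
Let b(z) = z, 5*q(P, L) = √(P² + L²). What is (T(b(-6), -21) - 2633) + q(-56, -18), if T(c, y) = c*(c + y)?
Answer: -2471 + 2*√865/5 ≈ -2459.2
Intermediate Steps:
q(P, L) = √(L² + P²)/5 (q(P, L) = √(P² + L²)/5 = √(L² + P²)/5)
(T(b(-6), -21) - 2633) + q(-56, -18) = (-6*(-6 - 21) - 2633) + √((-18)² + (-56)²)/5 = (-6*(-27) - 2633) + √(324 + 3136)/5 = (162 - 2633) + √3460/5 = -2471 + (2*√865)/5 = -2471 + 2*√865/5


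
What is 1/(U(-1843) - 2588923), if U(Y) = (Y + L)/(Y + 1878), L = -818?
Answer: -35/90614966 ≈ -3.8625e-7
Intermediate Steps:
U(Y) = (-818 + Y)/(1878 + Y) (U(Y) = (Y - 818)/(Y + 1878) = (-818 + Y)/(1878 + Y))
1/(U(-1843) - 2588923) = 1/((-818 - 1843)/(1878 - 1843) - 2588923) = 1/(-2661/35 - 2588923) = 1/(-90614966/35) = -35/90614966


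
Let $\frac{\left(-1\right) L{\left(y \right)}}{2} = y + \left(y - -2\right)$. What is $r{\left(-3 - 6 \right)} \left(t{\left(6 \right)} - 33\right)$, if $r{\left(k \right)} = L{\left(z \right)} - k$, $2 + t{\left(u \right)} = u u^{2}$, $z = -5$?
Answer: $4525$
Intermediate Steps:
$t{\left(u \right)} = -2 + u^{3}$ ($t{\left(u \right)} = -2 + u u^{2} = -2 + u^{3}$)
$L{\left(y \right)} = -4 - 4 y$ ($L{\left(y \right)} = - 2 \left(y + \left(y - -2\right)\right) = - 2 \left(y + \left(y + 2\right)\right) = - 2 \left(y + \left(2 + y\right)\right) = - 2 \left(2 + 2 y\right) = -4 - 4 y$)
$r{\left(k \right)} = 16 - k$ ($r{\left(k \right)} = \left(-4 - -20\right) - k = \left(-4 + 20\right) - k = 16 - k$)
$r{\left(-3 - 6 \right)} \left(t{\left(6 \right)} - 33\right) = \left(16 - \left(-3 - 6\right)\right) \left(\left(-2 + 6^{3}\right) - 33\right) = \left(16 - \left(-3 - 6\right)\right) \left(\left(-2 + 216\right) - 33\right) = \left(16 - -9\right) \left(214 - 33\right) = \left(16 + 9\right) 181 = 25 \cdot 181 = 4525$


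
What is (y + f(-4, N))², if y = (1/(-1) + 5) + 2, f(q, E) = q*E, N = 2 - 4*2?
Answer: 900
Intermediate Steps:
N = -6 (N = 2 - 8 = -6)
f(q, E) = E*q
y = 6 (y = (-1 + 5) + 2 = 4 + 2 = 6)
(y + f(-4, N))² = (6 - 6*(-4))² = (6 + 24)² = 30² = 900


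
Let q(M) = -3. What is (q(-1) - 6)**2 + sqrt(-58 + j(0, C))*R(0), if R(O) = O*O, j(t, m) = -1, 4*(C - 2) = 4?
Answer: 81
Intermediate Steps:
C = 3 (C = 2 + (1/4)*4 = 2 + 1 = 3)
R(O) = O**2
(q(-1) - 6)**2 + sqrt(-58 + j(0, C))*R(0) = (-3 - 6)**2 + sqrt(-58 - 1)*0**2 = (-9)**2 + sqrt(-59)*0 = 81 + (I*sqrt(59))*0 = 81 + 0 = 81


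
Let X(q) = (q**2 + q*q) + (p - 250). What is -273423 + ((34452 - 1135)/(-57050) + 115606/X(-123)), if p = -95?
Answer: -466600771742071/1706536650 ≈ -2.7342e+5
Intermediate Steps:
X(q) = -345 + 2*q**2 (X(q) = (q**2 + q*q) + (-95 - 250) = (q**2 + q**2) - 345 = 2*q**2 - 345 = -345 + 2*q**2)
-273423 + ((34452 - 1135)/(-57050) + 115606/X(-123)) = -273423 + ((34452 - 1135)/(-57050) + 115606/(-345 + 2*(-123)**2)) = -273423 + (33317*(-1/57050) + 115606/(-345 + 2*15129)) = -273423 + (-33317/57050 + 115606/(-345 + 30258)) = -273423 + (-33317/57050 + 115606/29913) = -273423 + 5598710879/1706536650 = -466600771742071/1706536650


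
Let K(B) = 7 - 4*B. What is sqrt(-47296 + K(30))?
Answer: I*sqrt(47409) ≈ 217.74*I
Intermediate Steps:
sqrt(-47296 + K(30)) = sqrt(-47296 + (7 - 4*30)) = sqrt(-47296 + (7 - 120)) = sqrt(-47296 - 113) = sqrt(-47409) = I*sqrt(47409)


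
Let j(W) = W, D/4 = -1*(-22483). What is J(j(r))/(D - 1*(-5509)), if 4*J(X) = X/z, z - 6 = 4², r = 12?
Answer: 3/2099702 ≈ 1.4288e-6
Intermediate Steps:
D = 89932 (D = 4*(-1*(-22483)) = 4*22483 = 89932)
z = 22 (z = 6 + 4² = 6 + 16 = 22)
J(X) = X/88 (J(X) = (X/22)/4 = X/88)
J(j(r))/(D - 1*(-5509)) = ((1/88)*12)/(89932 - 1*(-5509)) = 3/(22*(89932 + 5509)) = (3/22)/95441 = (3/22)*(1/95441) = 3/2099702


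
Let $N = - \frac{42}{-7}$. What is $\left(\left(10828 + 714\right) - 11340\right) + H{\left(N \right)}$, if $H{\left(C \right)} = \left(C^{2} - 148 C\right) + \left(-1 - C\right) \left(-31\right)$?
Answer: $-433$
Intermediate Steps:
$N = 6$ ($N = \left(-42\right) \left(- \frac{1}{7}\right) = 6$)
$H{\left(C \right)} = 31 + C^{2} - 117 C$ ($H{\left(C \right)} = \left(C^{2} - 148 C\right) + \left(31 + 31 C\right) = 31 + C^{2} - 117 C$)
$\left(\left(10828 + 714\right) - 11340\right) + H{\left(N \right)} = \left(\left(10828 + 714\right) - 11340\right) + \left(31 + 6^{2} - 702\right) = \left(11542 - 11340\right) + \left(31 + 36 - 702\right) = 202 - 635 = -433$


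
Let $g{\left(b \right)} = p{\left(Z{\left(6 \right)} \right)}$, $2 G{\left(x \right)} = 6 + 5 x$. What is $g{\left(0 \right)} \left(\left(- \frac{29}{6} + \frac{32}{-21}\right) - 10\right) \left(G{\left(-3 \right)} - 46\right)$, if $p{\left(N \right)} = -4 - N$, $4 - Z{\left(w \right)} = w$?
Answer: $- \frac{23129}{14} \approx -1652.1$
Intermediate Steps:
$Z{\left(w \right)} = 4 - w$
$G{\left(x \right)} = 3 + \frac{5 x}{2}$ ($G{\left(x \right)} = \frac{6 + 5 x}{2} = 3 + \frac{5 x}{2}$)
$g{\left(b \right)} = -2$ ($g{\left(b \right)} = -4 - \left(4 - 6\right) = -4 - -2 = -4 + 2 = -2$)
$g{\left(0 \right)} \left(\left(- \frac{29}{6} + \frac{32}{-21}\right) - 10\right) \left(G{\left(-3 \right)} - 46\right) = - 2 \left(\left(- \frac{29}{6} + \frac{32}{-21}\right) - 10\right) \left(\left(3 + \frac{5}{2} \left(-3\right)\right) - 46\right) = - 2 \left(\left(\left(-29\right) \frac{1}{6} + 32 \left(- \frac{1}{21}\right)\right) - 10\right) \left(\left(3 - \frac{15}{2}\right) - 46\right) = - 2 \left(\left(- \frac{29}{6} - \frac{32}{21}\right) - 10\right) \left(- \frac{9}{2} - 46\right) = - 2 \left(- \frac{89}{14} - 10\right) \left(- \frac{101}{2}\right) = - 2 \left(\left(- \frac{229}{14}\right) \left(- \frac{101}{2}\right)\right) = \left(-2\right) \frac{23129}{28} = - \frac{23129}{14}$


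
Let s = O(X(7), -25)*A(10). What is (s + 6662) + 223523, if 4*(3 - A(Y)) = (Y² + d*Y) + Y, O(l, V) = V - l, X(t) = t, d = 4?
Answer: 231289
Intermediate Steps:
A(Y) = 3 - 5*Y/4 - Y²/4 (A(Y) = 3 - ((Y² + 4*Y) + Y)/4 = 3 - (Y² + 5*Y)/4 = 3 + (-5*Y/4 - Y²/4) = 3 - 5*Y/4 - Y²/4)
s = 1104 (s = (-25 - 1*7)*(3 - 5/4*10 - ¼*10²) = (-25 - 7)*(3 - 25/2 - ¼*100) = -32*(3 - 25/2 - 25) = -32*(-69/2) = 1104)
(s + 6662) + 223523 = (1104 + 6662) + 223523 = 7766 + 223523 = 231289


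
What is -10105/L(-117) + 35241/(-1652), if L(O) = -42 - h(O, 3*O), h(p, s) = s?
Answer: -27582929/510468 ≈ -54.035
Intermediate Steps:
L(O) = -42 - 3*O
-10105/L(-117) + 35241/(-1652) = -10105/(-42 - 3*(-117)) + 35241/(-1652) = -10105/(-42 + 351) + 35241*(-1/1652) = -10105/309 - 35241/1652 = -27582929/510468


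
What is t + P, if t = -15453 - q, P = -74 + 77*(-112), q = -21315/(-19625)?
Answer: -94796938/3925 ≈ -24152.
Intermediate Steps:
q = 4263/3925 (q = -21315*(-1/19625) = 4263/3925 ≈ 1.0861)
P = -8698 (P = -74 - 8624 = -8698)
t = -60657288/3925 (t = -15453 - 1*4263/3925 = -15453 - 4263/3925 = -60657288/3925 ≈ -15454.)
t + P = -60657288/3925 - 8698 = -94796938/3925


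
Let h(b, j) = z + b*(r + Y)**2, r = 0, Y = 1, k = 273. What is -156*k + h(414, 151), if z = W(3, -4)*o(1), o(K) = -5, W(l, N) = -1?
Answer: -42169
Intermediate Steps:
z = 5 (z = -1*(-5) = 5)
h(b, j) = 5 + b (h(b, j) = 5 + b*(0 + 1)**2 = 5 + b*1**2 = 5 + b*1 = 5 + b)
-156*k + h(414, 151) = -156*273 + (5 + 414) = -42588 + 419 = -42169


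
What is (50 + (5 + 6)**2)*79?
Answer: 13509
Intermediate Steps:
(50 + (5 + 6)**2)*79 = (50 + 11**2)*79 = (50 + 121)*79 = 171*79 = 13509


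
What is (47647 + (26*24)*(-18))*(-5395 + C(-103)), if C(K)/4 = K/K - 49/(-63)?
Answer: -1765799765/9 ≈ -1.9620e+8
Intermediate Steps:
C(K) = 64/9 (C(K) = 4*(K/K - 49/(-63)) = 4*(1 - 49*(-1/63)) = 4*(1 + 7/9) = 4*(16/9) = 64/9)
(47647 + (26*24)*(-18))*(-5395 + C(-103)) = (47647 + (26*24)*(-18))*(-5395 + 64/9) = (47647 + 624*(-18))*(-48491/9) = (47647 - 11232)*(-48491/9) = 36415*(-48491/9) = -1765799765/9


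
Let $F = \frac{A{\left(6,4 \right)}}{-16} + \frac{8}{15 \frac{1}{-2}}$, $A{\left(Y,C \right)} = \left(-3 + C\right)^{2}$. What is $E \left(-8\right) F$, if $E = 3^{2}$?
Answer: $\frac{813}{10} \approx 81.3$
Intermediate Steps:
$F = - \frac{271}{240}$ ($F = \frac{\left(-3 + 4\right)^{2}}{-16} + \frac{8}{15 \frac{1}{-2}} = 1^{2} \left(- \frac{1}{16}\right) + \frac{8}{15 \left(- \frac{1}{2}\right)} = 1 \left(- \frac{1}{16}\right) + \frac{8}{- \frac{15}{2}} = - \frac{1}{16} + 8 \left(- \frac{2}{15}\right) = - \frac{1}{16} - \frac{16}{15} = - \frac{271}{240} \approx -1.1292$)
$E = 9$
$E \left(-8\right) F = 9 \left(-8\right) \left(- \frac{271}{240}\right) = \left(-72\right) \left(- \frac{271}{240}\right) = \frac{813}{10}$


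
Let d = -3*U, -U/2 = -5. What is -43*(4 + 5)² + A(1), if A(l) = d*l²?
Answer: -3513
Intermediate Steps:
U = 10 (U = -2*(-5) = 10)
d = -30 (d = -3*10 = -30)
A(l) = -30*l²
-43*(4 + 5)² + A(1) = -43*(4 + 5)² - 30*1² = -43*9² - 30*1 = -43*81 - 30 = -3483 - 30 = -3513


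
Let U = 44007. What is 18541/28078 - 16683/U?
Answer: 115836171/411876182 ≈ 0.28124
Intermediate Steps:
18541/28078 - 16683/U = 18541/28078 - 16683/44007 = 18541*(1/28078) - 16683*1/44007 = 18541/28078 - 5561/14669 = 115836171/411876182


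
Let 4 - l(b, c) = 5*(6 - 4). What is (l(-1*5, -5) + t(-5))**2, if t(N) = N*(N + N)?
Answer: 1936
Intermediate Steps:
t(N) = 2*N**2 (t(N) = N*(2*N) = 2*N**2)
l(b, c) = -6 (l(b, c) = 4 - 5*(6 - 4) = 4 - 5*2 = 4 - 1*10 = 4 - 10 = -6)
(l(-1*5, -5) + t(-5))**2 = (-6 + 2*(-5)**2)**2 = (-6 + 2*25)**2 = (-6 + 50)**2 = 44**2 = 1936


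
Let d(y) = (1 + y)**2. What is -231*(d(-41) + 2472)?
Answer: -940632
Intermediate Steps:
-231*(d(-41) + 2472) = -231*((1 - 41)**2 + 2472) = -231*((-40)**2 + 2472) = -231*(1600 + 2472) = -231*4072 = -940632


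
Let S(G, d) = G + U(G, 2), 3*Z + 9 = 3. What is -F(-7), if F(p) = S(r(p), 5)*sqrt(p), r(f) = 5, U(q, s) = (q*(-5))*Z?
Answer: -55*I*sqrt(7) ≈ -145.52*I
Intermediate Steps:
Z = -2 (Z = -3 + (1/3)*3 = -3 + 1 = -2)
U(q, s) = 10*q (U(q, s) = (q*(-5))*(-2) = -5*q*(-2) = 10*q)
S(G, d) = 11*G (S(G, d) = G + 10*G = 11*G)
F(p) = 55*sqrt(p) (F(p) = (11*5)*sqrt(p) = 55*sqrt(p))
-F(-7) = -55*sqrt(-7) = -55*I*sqrt(7)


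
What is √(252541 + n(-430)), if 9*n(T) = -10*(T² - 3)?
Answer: 7*√8651/3 ≈ 217.03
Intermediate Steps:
n(T) = 10/3 - 10*T²/9 (n(T) = (-10*(T² - 3))/9 = (-10*(-3 + T²))/9 = (30 - 10*T²)/9 = 10/3 - 10*T²/9)
√(252541 + n(-430)) = √(252541 + (10/3 - 10/9*(-430)²)) = √(252541 + (10/3 - 10/9*184900)) = √(252541 + (10/3 - 1849000/9)) = √(252541 - 1848970/9) = √(423899/9) = 7*√8651/3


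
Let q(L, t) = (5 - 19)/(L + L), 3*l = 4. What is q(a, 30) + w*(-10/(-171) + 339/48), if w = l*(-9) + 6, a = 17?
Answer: -334403/7752 ≈ -43.138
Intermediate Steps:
l = 4/3 (l = (⅓)*4 = 4/3 ≈ 1.3333)
w = -6 (w = (4/3)*(-9) + 6 = -12 + 6 = -6)
q(L, t) = -7/L (q(L, t) = -14*1/(2*L) = -7/L)
q(a, 30) + w*(-10/(-171) + 339/48) = -7/17 - 6*(-10/(-171) + 339/48) = -7*1/17 - 6*(-10*(-1/171) + 339*(1/48)) = -7/17 - 6*(10/171 + 113/16) = -7/17 - 6*19483/2736 = -7/17 - 19483/456 = -334403/7752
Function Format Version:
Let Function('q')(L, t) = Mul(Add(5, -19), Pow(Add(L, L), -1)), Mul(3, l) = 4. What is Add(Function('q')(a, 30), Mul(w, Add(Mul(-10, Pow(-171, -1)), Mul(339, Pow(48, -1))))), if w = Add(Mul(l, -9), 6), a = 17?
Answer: Rational(-334403, 7752) ≈ -43.138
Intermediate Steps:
l = Rational(4, 3) (l = Mul(Rational(1, 3), 4) = Rational(4, 3) ≈ 1.3333)
w = -6 (w = Add(Mul(Rational(4, 3), -9), 6) = Add(-12, 6) = -6)
Function('q')(L, t) = Mul(-7, Pow(L, -1)) (Function('q')(L, t) = Mul(-14, Pow(Mul(2, L), -1)) = Mul(-14, Mul(Rational(1, 2), Pow(L, -1))) = Mul(-7, Pow(L, -1)))
Add(Function('q')(a, 30), Mul(w, Add(Mul(-10, Pow(-171, -1)), Mul(339, Pow(48, -1))))) = Add(Mul(-7, Pow(17, -1)), Mul(-6, Add(Mul(-10, Pow(-171, -1)), Mul(339, Pow(48, -1))))) = Add(Mul(-7, Rational(1, 17)), Mul(-6, Add(Mul(-10, Rational(-1, 171)), Mul(339, Rational(1, 48))))) = Add(Rational(-7, 17), Mul(-6, Add(Rational(10, 171), Rational(113, 16)))) = Add(Rational(-7, 17), Mul(-6, Rational(19483, 2736))) = Add(Rational(-7, 17), Rational(-19483, 456)) = Rational(-334403, 7752)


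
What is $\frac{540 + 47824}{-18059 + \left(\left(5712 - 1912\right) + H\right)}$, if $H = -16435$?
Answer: $- \frac{24182}{15347} \approx -1.5757$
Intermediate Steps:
$\frac{540 + 47824}{-18059 + \left(\left(5712 - 1912\right) + H\right)} = \frac{540 + 47824}{-18059 + \left(\left(5712 - 1912\right) - 16435\right)} = \frac{48364}{-18059 + \left(\left(5712 - 1912\right) - 16435\right)} = \frac{48364}{-18059 + \left(3800 - 16435\right)} = \frac{48364}{-18059 - 12635} = \frac{48364}{-30694} = 48364 \left(- \frac{1}{30694}\right) = - \frac{24182}{15347}$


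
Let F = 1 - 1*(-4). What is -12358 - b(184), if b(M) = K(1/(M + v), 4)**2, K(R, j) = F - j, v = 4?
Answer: -12359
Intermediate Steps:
F = 5 (F = 1 + 4 = 5)
K(R, j) = 5 - j
b(M) = 1 (b(M) = (5 - 1*4)**2 = (5 - 4)**2 = 1**2 = 1)
-12358 - b(184) = -12358 - 1*1 = -12358 - 1 = -12359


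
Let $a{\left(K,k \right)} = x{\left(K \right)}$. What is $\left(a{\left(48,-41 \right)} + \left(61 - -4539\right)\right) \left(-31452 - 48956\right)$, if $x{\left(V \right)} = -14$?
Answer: $-368751088$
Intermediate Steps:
$a{\left(K,k \right)} = -14$
$\left(a{\left(48,-41 \right)} + \left(61 - -4539\right)\right) \left(-31452 - 48956\right) = \left(-14 + \left(61 - -4539\right)\right) \left(-31452 - 48956\right) = \left(-14 + \left(61 + 4539\right)\right) \left(-80408\right) = \left(-14 + 4600\right) \left(-80408\right) = 4586 \left(-80408\right) = -368751088$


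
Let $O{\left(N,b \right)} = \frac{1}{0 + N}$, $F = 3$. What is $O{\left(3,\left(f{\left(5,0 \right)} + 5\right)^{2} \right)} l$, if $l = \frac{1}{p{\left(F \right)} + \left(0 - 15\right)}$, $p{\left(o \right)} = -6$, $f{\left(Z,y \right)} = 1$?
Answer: $- \frac{1}{63} \approx -0.015873$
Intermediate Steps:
$O{\left(N,b \right)} = \frac{1}{N}$
$l = - \frac{1}{21}$ ($l = \frac{1}{-6 + \left(0 - 15\right)} = \frac{1}{-6 - 15} = \frac{1}{-21} = - \frac{1}{21} \approx -0.047619$)
$O{\left(3,\left(f{\left(5,0 \right)} + 5\right)^{2} \right)} l = \frac{1}{3} \left(- \frac{1}{21}\right) = - \frac{1}{63}$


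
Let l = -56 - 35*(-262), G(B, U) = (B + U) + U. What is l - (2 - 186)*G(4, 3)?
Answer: 10954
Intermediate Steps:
G(B, U) = B + 2*U
l = 9114 (l = -56 + 9170 = 9114)
l - (2 - 186)*G(4, 3) = 9114 - (2 - 186)*(4 + 2*3) = 9114 - (-184)*(4 + 6) = 9114 - (-184)*10 = 9114 - 1*(-1840) = 9114 + 1840 = 10954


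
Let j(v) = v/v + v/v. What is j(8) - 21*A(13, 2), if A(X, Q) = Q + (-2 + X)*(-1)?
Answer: 191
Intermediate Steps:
A(X, Q) = 2 + Q - X (A(X, Q) = Q + (2 - X) = 2 + Q - X)
j(v) = 2 (j(v) = 1 + 1 = 2)
j(8) - 21*A(13, 2) = 2 - 21*(2 + 2 - 1*13) = 2 - 21*(2 + 2 - 13) = 2 - 21*(-9) = 2 + 189 = 191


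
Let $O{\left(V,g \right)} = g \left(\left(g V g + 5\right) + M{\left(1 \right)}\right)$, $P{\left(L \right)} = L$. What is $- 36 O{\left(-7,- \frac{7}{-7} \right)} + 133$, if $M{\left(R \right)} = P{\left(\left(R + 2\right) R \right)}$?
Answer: $97$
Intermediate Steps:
$M{\left(R \right)} = R \left(2 + R\right)$ ($M{\left(R \right)} = \left(R + 2\right) R = \left(2 + R\right) R = R \left(2 + R\right)$)
$O{\left(V,g \right)} = g \left(8 + V g^{2}\right)$ ($O{\left(V,g \right)} = g \left(\left(g V g + 5\right) + 1 \left(2 + 1\right)\right) = g \left(\left(V g g + 5\right) + 1 \cdot 3\right) = g \left(\left(V g^{2} + 5\right) + 3\right) = g \left(\left(5 + V g^{2}\right) + 3\right) = g \left(8 + V g^{2}\right)$)
$- 36 O{\left(-7,- \frac{7}{-7} \right)} + 133 = - 36 - \frac{7}{-7} \left(8 - 7 \left(- \frac{7}{-7}\right)^{2}\right) + 133 = - 36 \left(-7\right) \left(- \frac{1}{7}\right) \left(8 - 7 \left(\left(-7\right) \left(- \frac{1}{7}\right)\right)^{2}\right) + 133 = - 36 \cdot 1 \left(8 - 7 \cdot 1^{2}\right) + 133 = - 36 \cdot 1 \left(8 - 7\right) + 133 = - 36 \cdot 1 \cdot 1 + 133 = \left(-36\right) 1 + 133 = -36 + 133 = 97$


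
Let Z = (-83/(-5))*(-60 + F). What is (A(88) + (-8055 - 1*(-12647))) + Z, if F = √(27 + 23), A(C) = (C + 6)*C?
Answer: 11868 + 83*√2 ≈ 11985.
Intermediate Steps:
A(C) = C*(6 + C) (A(C) = (6 + C)*C = C*(6 + C))
F = 5*√2 (F = √50 = 5*√2 ≈ 7.0711)
Z = -996 + 83*√2 (Z = (-83/(-5))*(-60 + 5*√2) = (-83*(-⅕))*(-60 + 5*√2) = 83*(-60 + 5*√2)/5 = -996 + 83*√2 ≈ -878.62)
(A(88) + (-8055 - 1*(-12647))) + Z = (88*(6 + 88) + (-8055 - 1*(-12647))) + (-996 + 83*√2) = (88*94 + (-8055 + 12647)) + (-996 + 83*√2) = (8272 + 4592) + (-996 + 83*√2) = 12864 + (-996 + 83*√2) = 11868 + 83*√2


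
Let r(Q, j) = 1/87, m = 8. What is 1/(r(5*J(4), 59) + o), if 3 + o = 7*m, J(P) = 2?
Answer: 87/4612 ≈ 0.018864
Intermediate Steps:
r(Q, j) = 1/87
o = 53 (o = -3 + 7*8 = -3 + 56 = 53)
1/(r(5*J(4), 59) + o) = 1/(1/87 + 53) = 1/(4612/87) = 87/4612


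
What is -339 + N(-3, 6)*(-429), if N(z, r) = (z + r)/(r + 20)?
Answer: -777/2 ≈ -388.50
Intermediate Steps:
N(z, r) = (r + z)/(20 + r)
-339 + N(-3, 6)*(-429) = -339 + ((6 - 3)/(20 + 6))*(-429) = -339 + (3/26)*(-429) = -339 - 99/2 = -777/2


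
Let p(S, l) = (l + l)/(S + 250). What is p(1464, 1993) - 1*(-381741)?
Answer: 327154030/857 ≈ 3.8174e+5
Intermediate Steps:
p(S, l) = 2*l/(250 + S) (p(S, l) = (2*l)/(250 + S) = 2*l/(250 + S))
p(1464, 1993) - 1*(-381741) = 2*1993/(250 + 1464) - 1*(-381741) = 2*1993/1714 + 381741 = 2*1993*(1/1714) + 381741 = 1993/857 + 381741 = 327154030/857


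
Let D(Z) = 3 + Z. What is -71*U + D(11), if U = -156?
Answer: 11090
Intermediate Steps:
-71*U + D(11) = -71*(-156) + (3 + 11) = 11076 + 14 = 11090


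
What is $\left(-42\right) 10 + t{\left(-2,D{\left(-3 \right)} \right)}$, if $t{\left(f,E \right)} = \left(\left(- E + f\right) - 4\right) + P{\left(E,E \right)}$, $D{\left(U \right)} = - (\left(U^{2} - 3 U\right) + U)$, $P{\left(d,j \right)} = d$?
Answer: $-426$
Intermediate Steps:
$D{\left(U \right)} = - U^{2} + 2 U$ ($D{\left(U \right)} = - (U^{2} - 2 U) = - U^{2} + 2 U$)
$t{\left(f,E \right)} = -4 + f$ ($t{\left(f,E \right)} = \left(\left(- E + f\right) - 4\right) + E = \left(\left(f - E\right) - 4\right) + E = \left(-4 + f - E\right) + E = -4 + f$)
$\left(-42\right) 10 + t{\left(-2,D{\left(-3 \right)} \right)} = \left(-42\right) 10 - 6 = -420 - 6 = -426$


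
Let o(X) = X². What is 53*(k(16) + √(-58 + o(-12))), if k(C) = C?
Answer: 848 + 53*√86 ≈ 1339.5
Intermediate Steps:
53*(k(16) + √(-58 + o(-12))) = 53*(16 + √(-58 + (-12)²)) = 53*(16 + √(-58 + 144)) = 53*(16 + √86) = 848 + 53*√86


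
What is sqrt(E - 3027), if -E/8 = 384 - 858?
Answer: 3*sqrt(85) ≈ 27.659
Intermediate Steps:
E = 3792 (E = -8*(384 - 858) = -8*(-474) = 3792)
sqrt(E - 3027) = sqrt(3792 - 3027) = sqrt(765) = 3*sqrt(85)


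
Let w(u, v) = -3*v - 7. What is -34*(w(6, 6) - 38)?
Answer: 2142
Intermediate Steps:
w(u, v) = -7 - 3*v
-34*(w(6, 6) - 38) = -34*((-7 - 3*6) - 38) = -34*((-7 - 18) - 38) = -34*(-25 - 38) = -34*(-63) = 2142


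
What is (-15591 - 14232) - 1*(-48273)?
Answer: 18450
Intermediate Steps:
(-15591 - 14232) - 1*(-48273) = -29823 + 48273 = 18450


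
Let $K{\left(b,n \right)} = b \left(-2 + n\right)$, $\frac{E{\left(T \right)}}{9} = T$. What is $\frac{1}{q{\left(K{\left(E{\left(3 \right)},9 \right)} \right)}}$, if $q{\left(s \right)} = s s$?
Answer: $\frac{1}{35721} \approx 2.7995 \cdot 10^{-5}$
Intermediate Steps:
$E{\left(T \right)} = 9 T$
$q{\left(s \right)} = s^{2}$
$\frac{1}{q{\left(K{\left(E{\left(3 \right)},9 \right)} \right)}} = \frac{1}{\left(9 \cdot 3 \left(-2 + 9\right)\right)^{2}} = \frac{1}{\left(27 \cdot 7\right)^{2}} = \frac{1}{189^{2}} = \frac{1}{35721}$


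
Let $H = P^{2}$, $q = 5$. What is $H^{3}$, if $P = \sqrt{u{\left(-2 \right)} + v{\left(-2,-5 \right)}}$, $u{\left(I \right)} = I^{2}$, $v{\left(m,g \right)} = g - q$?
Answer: $-216$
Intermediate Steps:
$v{\left(m,g \right)} = -5 + g$ ($v{\left(m,g \right)} = g - 5 = -5 + g$)
$P = i \sqrt{6}$ ($P = \sqrt{\left(-2\right)^{2} - 10} = \sqrt{4 - 10} = \sqrt{-6} = i \sqrt{6} \approx 2.4495 i$)
$H = -6$ ($H = \left(i \sqrt{6}\right)^{2} = -6$)
$H^{3} = \left(-6\right)^{3} = -216$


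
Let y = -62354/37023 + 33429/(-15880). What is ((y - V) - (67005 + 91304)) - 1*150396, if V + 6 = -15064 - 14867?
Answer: -163896971127707/587925240 ≈ -2.7877e+5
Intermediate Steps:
V = -29937 (V = -6 + (-15064 - 14867) = -6 - 29931 = -29937)
y = -2227823387/587925240 (y = -62354*1/37023 + 33429*(-1/15880) = -62354/37023 - 33429/15880 = -2227823387/587925240 ≈ -3.7893)
((y - V) - (67005 + 91304)) - 1*150396 = ((-2227823387/587925240 - 1*(-29937)) - (67005 + 91304)) - 1*150396 = ((-2227823387/587925240 + 29937) - 1*158309) - 150396 = (17598490086493/587925240 - 158309) - 150396 = -75475366732667/587925240 - 150396 = -163896971127707/587925240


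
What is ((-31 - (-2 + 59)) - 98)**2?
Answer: 34596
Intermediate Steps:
((-31 - (-2 + 59)) - 98)**2 = ((-31 - 1*57) - 98)**2 = ((-31 - 57) - 98)**2 = (-88 - 98)**2 = (-186)**2 = 34596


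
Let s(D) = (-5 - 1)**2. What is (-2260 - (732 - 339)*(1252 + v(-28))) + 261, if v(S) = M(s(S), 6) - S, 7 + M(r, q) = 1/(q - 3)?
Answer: -502419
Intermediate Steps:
s(D) = 36 (s(D) = (-6)**2 = 36)
M(r, q) = -7 + 1/(-3 + q) (M(r, q) = -7 + 1/(q - 3) = -7 + 1/(-3 + q))
v(S) = -20/3 - S (v(S) = (22 - 7*6)/(-3 + 6) - S = (22 - 42)/3 - S = (1/3)*(-20) - S = -20/3 - S)
(-2260 - (732 - 339)*(1252 + v(-28))) + 261 = (-2260 - (732 - 339)*(1252 + (-20/3 - 1*(-28)))) + 261 = (-2260 - 393*(1252 + (-20/3 + 28))) + 261 = (-2260 - 393*(1252 + 64/3)) + 261 = (-2260 - 393*3820/3) + 261 = (-2260 - 1*500420) + 261 = (-2260 - 500420) + 261 = -502680 + 261 = -502419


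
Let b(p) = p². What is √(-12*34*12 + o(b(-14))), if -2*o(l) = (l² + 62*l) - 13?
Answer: I*√120694/2 ≈ 173.71*I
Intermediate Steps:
o(l) = 13/2 - 31*l - l²/2 (o(l) = -((l² + 62*l) - 13)/2 = -(-13 + l² + 62*l)/2 = 13/2 - 31*l - l²/2)
√(-12*34*12 + o(b(-14))) = √(-12*34*12 + (13/2 - 31*(-14)² - ((-14)²)²/2)) = √(-408*12 + (13/2 - 31*196 - ½*196²)) = √(-4896 + (13/2 - 6076 - ½*38416)) = √(-4896 + (13/2 - 6076 - 19208)) = √(-4896 - 50555/2) = √(-60347/2) = I*√120694/2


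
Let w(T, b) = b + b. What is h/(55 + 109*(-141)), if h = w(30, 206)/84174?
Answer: -103/322260159 ≈ -3.1962e-7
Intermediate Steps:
w(T, b) = 2*b
h = 206/42087 (h = (2*206)/84174 = 412*(1/84174) = 206/42087 ≈ 0.0048946)
h/(55 + 109*(-141)) = 206/(42087*(55 + 109*(-141))) = 206/(42087*(55 - 15369)) = (206/42087)/(-15314) = (206/42087)*(-1/15314) = -103/322260159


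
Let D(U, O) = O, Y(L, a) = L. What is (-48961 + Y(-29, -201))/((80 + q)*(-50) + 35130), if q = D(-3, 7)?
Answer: -1633/1026 ≈ -1.5916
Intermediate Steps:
q = 7
(-48961 + Y(-29, -201))/((80 + q)*(-50) + 35130) = (-48961 - 29)/((80 + 7)*(-50) + 35130) = -48990/(87*(-50) + 35130) = -48990/(-4350 + 35130) = -48990/30780 = -48990*1/30780 = -1633/1026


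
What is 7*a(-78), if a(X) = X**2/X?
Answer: -546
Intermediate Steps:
a(X) = X
7*a(-78) = 7*(-78) = -546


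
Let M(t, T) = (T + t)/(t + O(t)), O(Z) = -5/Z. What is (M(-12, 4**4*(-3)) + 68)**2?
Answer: 353891344/19321 ≈ 18316.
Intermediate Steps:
M(t, T) = (T + t)/(t - 5/t)
(M(-12, 4**4*(-3)) + 68)**2 = (-12*(4**4*(-3) - 12)/(-5 + (-12)**2) + 68)**2 = (-12*(256*(-3) - 12)/(-5 + 144) + 68)**2 = (-12*(-768 - 12)/139 + 68)**2 = (-12*1/139*(-780) + 68)**2 = (9360/139 + 68)**2 = (18812/139)**2 = 353891344/19321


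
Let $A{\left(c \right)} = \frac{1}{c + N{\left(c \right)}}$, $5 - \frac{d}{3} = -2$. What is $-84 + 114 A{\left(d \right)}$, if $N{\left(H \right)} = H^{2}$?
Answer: $- \frac{6449}{77} \approx -83.753$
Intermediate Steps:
$d = 21$ ($d = 15 - -6 = 15 + 6 = 21$)
$A{\left(c \right)} = \frac{1}{c + c^{2}}$
$-84 + 114 A{\left(d \right)} = -84 + 114 \frac{1}{21 \left(1 + 21\right)} = -84 + 114 \frac{1}{21 \cdot 22} = -84 + 114 \cdot \frac{1}{21} \cdot \frac{1}{22} = -84 + 114 \cdot \frac{1}{462} = -84 + \frac{19}{77} = - \frac{6449}{77}$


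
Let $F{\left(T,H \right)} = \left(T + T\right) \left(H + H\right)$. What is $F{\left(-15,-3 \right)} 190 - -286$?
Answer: $34486$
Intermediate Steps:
$F{\left(T,H \right)} = 4 H T$ ($F{\left(T,H \right)} = 2 T 2 H = 4 H T$)
$F{\left(-15,-3 \right)} 190 - -286 = 4 \left(-3\right) \left(-15\right) 190 - -286 = 180 \cdot 190 + 286 = 34200 + 286 = 34486$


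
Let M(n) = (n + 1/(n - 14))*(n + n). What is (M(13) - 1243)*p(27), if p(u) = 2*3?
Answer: -5586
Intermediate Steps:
M(n) = 2*n*(n + 1/(-14 + n)) (M(n) = (n + 1/(-14 + n))*(2*n) = 2*n*(n + 1/(-14 + n)))
p(u) = 6
(M(13) - 1243)*p(27) = (2*13*(1 + 13**2 - 14*13)/(-14 + 13) - 1243)*6 = (2*13*(1 + 169 - 182)/(-1) - 1243)*6 = (2*13*(-1)*(-12) - 1243)*6 = (312 - 1243)*6 = -931*6 = -5586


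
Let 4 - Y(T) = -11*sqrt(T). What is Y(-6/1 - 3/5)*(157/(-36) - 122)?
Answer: -4549/9 - 50039*I*sqrt(165)/180 ≈ -505.44 - 3570.9*I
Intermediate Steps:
Y(T) = 4 + 11*sqrt(T) (Y(T) = 4 - (-11)*sqrt(T) = 4 + 11*sqrt(T))
Y(-6/1 - 3/5)*(157/(-36) - 122) = (4 + 11*sqrt(-6/1 - 3/5))*(157/(-36) - 122) = (4 + 11*sqrt(-6*1 - 3*1/5))*(157*(-1/36) - 122) = (4 + 11*sqrt(-6 - 3/5))*(-157/36 - 122) = (4 + 11*sqrt(-33/5))*(-4549/36) = (4 + 11*(I*sqrt(165)/5))*(-4549/36) = (4 + 11*I*sqrt(165)/5)*(-4549/36) = -4549/9 - 50039*I*sqrt(165)/180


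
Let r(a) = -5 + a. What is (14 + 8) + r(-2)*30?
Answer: -188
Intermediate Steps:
(14 + 8) + r(-2)*30 = (14 + 8) + (-5 - 2)*30 = 22 - 7*30 = 22 - 210 = -188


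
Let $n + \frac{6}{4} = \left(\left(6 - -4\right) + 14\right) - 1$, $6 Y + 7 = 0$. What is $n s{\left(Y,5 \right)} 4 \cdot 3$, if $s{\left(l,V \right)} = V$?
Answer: $1290$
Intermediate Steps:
$Y = - \frac{7}{6}$ ($Y = - \frac{7}{6} + \frac{1}{6} \cdot 0 = - \frac{7}{6} + 0 = - \frac{7}{6} \approx -1.1667$)
$n = \frac{43}{2}$ ($n = - \frac{3}{2} + \left(\left(\left(6 - -4\right) + 14\right) - 1\right) = - \frac{3}{2} + \left(\left(\left(6 + 4\right) + 14\right) - 1\right) = - \frac{3}{2} + \left(\left(10 + 14\right) - 1\right) = - \frac{3}{2} + \left(24 - 1\right) = - \frac{3}{2} + 23 = \frac{43}{2} \approx 21.5$)
$n s{\left(Y,5 \right)} 4 \cdot 3 = \frac{43}{2} \cdot 5 \cdot 4 \cdot 3 = \frac{215}{2} \cdot 12 = 1290$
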